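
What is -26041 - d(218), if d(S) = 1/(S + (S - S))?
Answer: -5676939/218 ≈ -26041.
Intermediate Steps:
d(S) = 1/S (d(S) = 1/(S + 0) = 1/S)
-26041 - d(218) = -26041 - 1/218 = -5676939/218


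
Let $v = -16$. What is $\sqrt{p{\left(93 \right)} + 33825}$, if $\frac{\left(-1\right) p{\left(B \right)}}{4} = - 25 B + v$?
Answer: $\sqrt{43189} \approx 207.82$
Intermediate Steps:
$p{\left(B \right)} = 64 + 100 B$ ($p{\left(B \right)} = - 4 \left(- 25 B - 16\right) = - 4 \left(-16 - 25 B\right) = 64 + 100 B$)
$\sqrt{p{\left(93 \right)} + 33825} = \sqrt{\left(64 + 100 \cdot 93\right) + 33825} = \sqrt{\left(64 + 9300\right) + 33825} = \sqrt{9364 + 33825} = \sqrt{43189}$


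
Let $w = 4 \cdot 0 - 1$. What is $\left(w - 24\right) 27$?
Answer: $-675$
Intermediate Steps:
$w = -1$ ($w = 0 - 1 = -1$)
$\left(w - 24\right) 27 = \left(-1 - 24\right) 27 = \left(-25\right) 27 = -675$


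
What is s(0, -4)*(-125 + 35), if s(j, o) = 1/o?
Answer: 45/2 ≈ 22.500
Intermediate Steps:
s(0, -4)*(-125 + 35) = (-125 + 35)/(-4) = -¼*(-90) = 45/2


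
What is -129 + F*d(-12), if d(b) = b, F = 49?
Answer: -717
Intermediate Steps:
-129 + F*d(-12) = -129 + 49*(-12) = -129 - 588 = -717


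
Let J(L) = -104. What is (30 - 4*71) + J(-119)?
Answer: -358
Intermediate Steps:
(30 - 4*71) + J(-119) = (30 - 4*71) - 104 = (30 - 284) - 104 = -254 - 104 = -358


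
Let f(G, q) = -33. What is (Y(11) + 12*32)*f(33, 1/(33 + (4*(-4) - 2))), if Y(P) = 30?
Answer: -13662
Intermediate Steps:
(Y(11) + 12*32)*f(33, 1/(33 + (4*(-4) - 2))) = (30 + 12*32)*(-33) = (30 + 384)*(-33) = 414*(-33) = -13662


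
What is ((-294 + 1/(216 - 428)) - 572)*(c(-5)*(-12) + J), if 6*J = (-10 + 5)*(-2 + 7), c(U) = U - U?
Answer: 4589825/1272 ≈ 3608.4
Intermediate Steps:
c(U) = 0
J = -25/6 (J = ((-10 + 5)*(-2 + 7))/6 = (-5*5)/6 = (1/6)*(-25) = -25/6 ≈ -4.1667)
((-294 + 1/(216 - 428)) - 572)*(c(-5)*(-12) + J) = ((-294 + 1/(216 - 428)) - 572)*(0*(-12) - 25/6) = ((-294 + 1/(-212)) - 572)*(0 - 25/6) = ((-294 - 1/212) - 572)*(-25/6) = (-62329/212 - 572)*(-25/6) = -183593/212*(-25/6) = 4589825/1272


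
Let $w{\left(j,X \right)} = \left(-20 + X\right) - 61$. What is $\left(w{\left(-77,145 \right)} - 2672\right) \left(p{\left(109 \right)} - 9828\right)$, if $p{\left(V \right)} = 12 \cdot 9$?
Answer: $25349760$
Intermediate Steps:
$p{\left(V \right)} = 108$
$w{\left(j,X \right)} = -81 + X$
$\left(w{\left(-77,145 \right)} - 2672\right) \left(p{\left(109 \right)} - 9828\right) = \left(\left(-81 + 145\right) - 2672\right) \left(108 - 9828\right) = \left(64 - 2672\right) \left(-9720\right) = \left(-2608\right) \left(-9720\right) = 25349760$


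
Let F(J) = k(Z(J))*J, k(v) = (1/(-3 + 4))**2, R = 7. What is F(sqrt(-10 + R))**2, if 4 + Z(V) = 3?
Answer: -3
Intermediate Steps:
Z(V) = -1 (Z(V) = -4 + 3 = -1)
k(v) = 1 (k(v) = (1/1)**2 = 1**2 = 1)
F(J) = J (F(J) = 1*J = J)
F(sqrt(-10 + R))**2 = (sqrt(-10 + 7))**2 = (sqrt(-3))**2 = (I*sqrt(3))**2 = -3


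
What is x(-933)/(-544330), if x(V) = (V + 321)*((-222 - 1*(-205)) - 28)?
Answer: -2754/54433 ≈ -0.050594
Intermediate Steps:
x(V) = -14445 - 45*V (x(V) = (321 + V)*((-222 + 205) - 28) = (321 + V)*(-17 - 28) = (321 + V)*(-45) = -14445 - 45*V)
x(-933)/(-544330) = (-14445 - 45*(-933))/(-544330) = (-14445 + 41985)*(-1/544330) = 27540*(-1/544330) = -2754/54433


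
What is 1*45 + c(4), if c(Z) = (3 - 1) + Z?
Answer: 51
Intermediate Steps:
c(Z) = 2 + Z
1*45 + c(4) = 1*45 + (2 + 4) = 45 + 6 = 51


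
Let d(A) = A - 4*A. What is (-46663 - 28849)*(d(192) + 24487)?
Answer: -1805567432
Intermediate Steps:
d(A) = -3*A
(-46663 - 28849)*(d(192) + 24487) = (-46663 - 28849)*(-3*192 + 24487) = -75512*(-576 + 24487) = -75512*23911 = -1805567432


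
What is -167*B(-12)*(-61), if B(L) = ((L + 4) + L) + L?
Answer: -325984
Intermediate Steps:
B(L) = 4 + 3*L (B(L) = ((4 + L) + L) + L = (4 + 2*L) + L = 4 + 3*L)
-167*B(-12)*(-61) = -167*(4 + 3*(-12))*(-61) = -167*(4 - 36)*(-61) = -167*(-32)*(-61) = 5344*(-61) = -325984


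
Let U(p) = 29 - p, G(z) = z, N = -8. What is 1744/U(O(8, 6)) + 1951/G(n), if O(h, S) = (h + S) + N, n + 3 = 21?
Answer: 76265/414 ≈ 184.21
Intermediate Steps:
n = 18 (n = -3 + 21 = 18)
O(h, S) = -8 + S + h (O(h, S) = (h + S) - 8 = (S + h) - 8 = -8 + S + h)
1744/U(O(8, 6)) + 1951/G(n) = 1744/(29 - (-8 + 6 + 8)) + 1951/18 = 1744/(29 - 1*6) + 1951*(1/18) = 1744/(29 - 6) + 1951/18 = 1744/23 + 1951/18 = 76265/414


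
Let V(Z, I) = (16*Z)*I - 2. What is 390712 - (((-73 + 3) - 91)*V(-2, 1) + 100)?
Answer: 385138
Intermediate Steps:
V(Z, I) = -2 + 16*I*Z (V(Z, I) = 16*I*Z - 2 = -2 + 16*I*Z)
390712 - (((-73 + 3) - 91)*V(-2, 1) + 100) = 390712 - (((-73 + 3) - 91)*(-2 + 16*1*(-2)) + 100) = 390712 - ((-70 - 91)*(-2 - 32) + 100) = 390712 - (-161*(-34) + 100) = 390712 - (5474 + 100) = 390712 - 1*5574 = 390712 - 5574 = 385138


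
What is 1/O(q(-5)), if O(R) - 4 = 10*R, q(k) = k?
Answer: -1/46 ≈ -0.021739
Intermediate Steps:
O(R) = 4 + 10*R
1/O(q(-5)) = 1/(4 + 10*(-5)) = 1/(4 - 50) = 1/(-46) = -1/46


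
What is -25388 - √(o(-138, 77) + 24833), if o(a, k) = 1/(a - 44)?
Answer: -25388 - √822568110/182 ≈ -25546.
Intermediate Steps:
o(a, k) = 1/(-44 + a)
-25388 - √(o(-138, 77) + 24833) = -25388 - √(1/(-44 - 138) + 24833) = -25388 - √(1/(-182) + 24833) = -25388 - √(-1/182 + 24833) = -25388 - √(4519605/182) = -25388 - √822568110/182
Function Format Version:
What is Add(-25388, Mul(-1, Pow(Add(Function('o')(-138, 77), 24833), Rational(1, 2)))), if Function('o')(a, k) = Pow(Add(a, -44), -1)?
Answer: Add(-25388, Mul(Rational(-1, 182), Pow(822568110, Rational(1, 2)))) ≈ -25546.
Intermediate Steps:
Function('o')(a, k) = Pow(Add(-44, a), -1)
Add(-25388, Mul(-1, Pow(Add(Function('o')(-138, 77), 24833), Rational(1, 2)))) = Add(-25388, Mul(-1, Pow(Add(Pow(Add(-44, -138), -1), 24833), Rational(1, 2)))) = Add(-25388, Mul(-1, Pow(Add(Pow(-182, -1), 24833), Rational(1, 2)))) = Add(-25388, Mul(-1, Pow(Add(Rational(-1, 182), 24833), Rational(1, 2)))) = Add(-25388, Mul(-1, Pow(Rational(4519605, 182), Rational(1, 2)))) = Add(-25388, Mul(-1, Mul(Rational(1, 182), Pow(822568110, Rational(1, 2))))) = Add(-25388, Mul(Rational(-1, 182), Pow(822568110, Rational(1, 2))))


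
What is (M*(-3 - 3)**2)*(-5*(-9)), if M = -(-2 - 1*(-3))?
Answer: -1620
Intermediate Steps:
M = -1 (M = -(-2 + 3) = -1*1 = -1)
(M*(-3 - 3)**2)*(-5*(-9)) = (-(-3 - 3)**2)*(-5*(-9)) = -1*(-6)**2*45 = -1*36*45 = -36*45 = -1620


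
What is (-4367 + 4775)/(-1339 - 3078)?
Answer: -408/4417 ≈ -0.092370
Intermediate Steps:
(-4367 + 4775)/(-1339 - 3078) = 408/(-4417) = 408*(-1/4417) = -408/4417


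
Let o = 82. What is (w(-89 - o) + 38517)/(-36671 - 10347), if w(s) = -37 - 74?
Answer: -19203/23509 ≈ -0.81684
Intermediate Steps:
w(s) = -111
(w(-89 - o) + 38517)/(-36671 - 10347) = (-111 + 38517)/(-36671 - 10347) = 38406/(-47018) = 38406*(-1/47018) = -19203/23509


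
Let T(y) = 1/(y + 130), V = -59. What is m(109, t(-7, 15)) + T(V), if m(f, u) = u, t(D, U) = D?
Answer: -496/71 ≈ -6.9859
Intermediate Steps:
T(y) = 1/(130 + y)
m(109, t(-7, 15)) + T(V) = -7 + 1/(130 - 59) = -7 + 1/71 = -496/71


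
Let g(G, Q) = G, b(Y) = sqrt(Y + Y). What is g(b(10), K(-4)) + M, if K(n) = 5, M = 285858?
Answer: 285858 + 2*sqrt(5) ≈ 2.8586e+5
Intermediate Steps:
b(Y) = sqrt(2)*sqrt(Y) (b(Y) = sqrt(2*Y) = sqrt(2)*sqrt(Y))
g(b(10), K(-4)) + M = sqrt(2)*sqrt(10) + 285858 = 2*sqrt(5) + 285858 = 285858 + 2*sqrt(5)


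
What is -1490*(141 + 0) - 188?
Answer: -210278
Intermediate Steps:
-1490*(141 + 0) - 188 = -1490*141 - 188 = -210090 - 188 = -210278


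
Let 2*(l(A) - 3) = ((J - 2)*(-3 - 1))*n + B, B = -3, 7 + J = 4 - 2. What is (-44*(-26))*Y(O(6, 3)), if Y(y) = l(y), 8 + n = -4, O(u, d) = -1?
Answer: -190476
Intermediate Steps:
J = -5 (J = -7 + (4 - 2) = -7 + 2 = -5)
n = -12 (n = -8 - 4 = -12)
l(A) = -333/2 (l(A) = 3 + (((-5 - 2)*(-3 - 1))*(-12) - 3)/2 = 3 + (-7*(-4)*(-12) - 3)/2 = 3 + (28*(-12) - 3)/2 = 3 + (-336 - 3)/2 = 3 + (½)*(-339) = 3 - 339/2 = -333/2)
Y(y) = -333/2
(-44*(-26))*Y(O(6, 3)) = -44*(-26)*(-333/2) = 1144*(-333/2) = -190476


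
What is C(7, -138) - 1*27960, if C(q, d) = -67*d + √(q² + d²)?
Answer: -18714 + √19093 ≈ -18576.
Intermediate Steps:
C(q, d) = √(d² + q²) - 67*d (C(q, d) = -67*d + √(d² + q²) = √(d² + q²) - 67*d)
C(7, -138) - 1*27960 = (√((-138)² + 7²) - 67*(-138)) - 1*27960 = (√(19044 + 49) + 9246) - 27960 = (√19093 + 9246) - 27960 = (9246 + √19093) - 27960 = -18714 + √19093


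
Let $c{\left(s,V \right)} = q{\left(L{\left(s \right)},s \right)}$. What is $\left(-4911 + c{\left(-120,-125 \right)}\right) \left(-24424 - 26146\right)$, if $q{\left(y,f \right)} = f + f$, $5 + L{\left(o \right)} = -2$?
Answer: $260486070$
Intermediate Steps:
$L{\left(o \right)} = -7$ ($L{\left(o \right)} = -5 - 2 = -7$)
$q{\left(y,f \right)} = 2 f$
$c{\left(s,V \right)} = 2 s$
$\left(-4911 + c{\left(-120,-125 \right)}\right) \left(-24424 - 26146\right) = \left(-4911 + 2 \left(-120\right)\right) \left(-24424 - 26146\right) = \left(-4911 - 240\right) \left(-50570\right) = \left(-5151\right) \left(-50570\right) = 260486070$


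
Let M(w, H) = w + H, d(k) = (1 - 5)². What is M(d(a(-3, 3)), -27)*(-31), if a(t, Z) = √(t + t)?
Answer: 341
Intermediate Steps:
a(t, Z) = √2*√t (a(t, Z) = √(2*t) = √2*√t)
d(k) = 16 (d(k) = (-4)² = 16)
M(w, H) = H + w
M(d(a(-3, 3)), -27)*(-31) = (-27 + 16)*(-31) = -11*(-31) = 341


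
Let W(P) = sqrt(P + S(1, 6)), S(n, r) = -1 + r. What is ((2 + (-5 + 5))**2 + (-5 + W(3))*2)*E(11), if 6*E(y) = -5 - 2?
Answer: 7 - 14*sqrt(2)/3 ≈ 0.40034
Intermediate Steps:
W(P) = sqrt(5 + P) (W(P) = sqrt(P + (-1 + 6)) = sqrt(P + 5) = sqrt(5 + P))
E(y) = -7/6 (E(y) = (-5 - 2)/6 = (1/6)*(-7) = -7/6)
((2 + (-5 + 5))**2 + (-5 + W(3))*2)*E(11) = ((2 + (-5 + 5))**2 + (-5 + sqrt(5 + 3))*2)*(-7/6) = ((2 + 0)**2 + (-5 + sqrt(8))*2)*(-7/6) = (2**2 + (-5 + 2*sqrt(2))*2)*(-7/6) = (4 + (-10 + 4*sqrt(2)))*(-7/6) = (-6 + 4*sqrt(2))*(-7/6) = 7 - 14*sqrt(2)/3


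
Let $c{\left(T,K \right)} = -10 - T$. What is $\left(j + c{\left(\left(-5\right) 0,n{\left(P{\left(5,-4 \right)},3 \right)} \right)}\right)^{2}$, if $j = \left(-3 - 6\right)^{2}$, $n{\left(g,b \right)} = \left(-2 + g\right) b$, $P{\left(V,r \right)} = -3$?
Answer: $5041$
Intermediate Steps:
$n{\left(g,b \right)} = b \left(-2 + g\right)$
$j = 81$ ($j = \left(-9\right)^{2} = 81$)
$\left(j + c{\left(\left(-5\right) 0,n{\left(P{\left(5,-4 \right)},3 \right)} \right)}\right)^{2} = \left(81 - \left(10 - 0\right)\right)^{2} = \left(81 - 10\right)^{2} = 71^{2} = 5041$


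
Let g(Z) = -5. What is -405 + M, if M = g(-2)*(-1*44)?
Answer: -185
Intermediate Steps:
M = 220 (M = -(-5)*44 = -5*(-44) = 220)
-405 + M = -405 + 220 = -185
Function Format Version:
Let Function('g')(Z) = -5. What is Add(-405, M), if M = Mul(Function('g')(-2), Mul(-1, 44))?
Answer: -185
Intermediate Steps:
M = 220 (M = Mul(-5, Mul(-1, 44)) = Mul(-5, -44) = 220)
Add(-405, M) = Add(-405, 220) = -185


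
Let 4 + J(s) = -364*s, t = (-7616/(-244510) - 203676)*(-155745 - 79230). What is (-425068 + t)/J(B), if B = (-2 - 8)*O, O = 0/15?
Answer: -41792291661374/3493 ≈ -1.1965e+10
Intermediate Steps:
O = 0 (O = 0*(1/15) = 0)
t = 167170651408020/3493 (t = (-7616*(-1/244510) - 203676)*(-234975) = (544/17465 - 203676)*(-234975) = -3557200796/17465*(-234975) = 167170651408020/3493 ≈ 4.7859e+10)
B = 0 (B = (-2 - 8)*0 = -10*0 = 0)
J(s) = -4 - 364*s
(-425068 + t)/J(B) = (-425068 + 167170651408020/3493)/(-4 - 364*0) = 167169166645496/(3493*(-4 + 0)) = (167169166645496/3493)/(-4) = (167169166645496/3493)*(-¼) = -41792291661374/3493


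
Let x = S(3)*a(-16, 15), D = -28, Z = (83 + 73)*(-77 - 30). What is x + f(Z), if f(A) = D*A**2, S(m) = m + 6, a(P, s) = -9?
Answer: -7801440273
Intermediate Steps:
Z = -16692 (Z = 156*(-107) = -16692)
S(m) = 6 + m
x = -81 (x = (6 + 3)*(-9) = 9*(-9) = -81)
f(A) = -28*A**2
x + f(Z) = -81 - 28*(-16692)**2 = -81 - 28*278622864 = -81 - 7801440192 = -7801440273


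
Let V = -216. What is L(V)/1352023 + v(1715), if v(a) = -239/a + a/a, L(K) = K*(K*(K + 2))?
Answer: -15127632612/2318719445 ≈ -6.5241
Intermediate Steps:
L(K) = K²*(2 + K) (L(K) = K*(K*(2 + K)) = K²*(2 + K))
v(a) = 1 - 239/a (v(a) = -239/a + 1 = 1 - 239/a)
L(V)/1352023 + v(1715) = ((-216)²*(2 - 216))/1352023 + (-239 + 1715)/1715 = (46656*(-214))*(1/1352023) + (1/1715)*1476 = -9984384*1/1352023 + 1476/1715 = -9984384/1352023 + 1476/1715 = -15127632612/2318719445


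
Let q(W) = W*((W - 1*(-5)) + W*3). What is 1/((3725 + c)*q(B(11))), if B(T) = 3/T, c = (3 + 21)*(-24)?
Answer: 121/632949 ≈ 0.00019117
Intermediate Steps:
c = -576 (c = 24*(-24) = -576)
q(W) = W*(5 + 4*W) (q(W) = W*((W + 5) + 3*W) = W*((5 + W) + 3*W) = W*(5 + 4*W))
1/((3725 + c)*q(B(11))) = 1/((3725 - 576)*(((3/11)*(5 + 4*(3/11))))) = 1/(3149*(((3*(1/11))*(5 + 4*(3*(1/11)))))) = 1/(3149*((3*(5 + 4*(3/11))/11))) = 1/(3149*((3*(5 + 12/11)/11))) = 1/(3149*(((3/11)*(67/11)))) = 1/(3149*(201/121)) = (1/3149)*(121/201) = 121/632949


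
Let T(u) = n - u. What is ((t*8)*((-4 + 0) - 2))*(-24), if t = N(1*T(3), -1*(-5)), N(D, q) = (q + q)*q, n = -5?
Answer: 57600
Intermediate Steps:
T(u) = -5 - u
N(D, q) = 2*q² (N(D, q) = (2*q)*q = 2*q²)
t = 50 (t = 2*(-1*(-5))² = 2*5² = 2*25 = 50)
((t*8)*((-4 + 0) - 2))*(-24) = ((50*8)*((-4 + 0) - 2))*(-24) = (400*(-4 - 2))*(-24) = (400*(-6))*(-24) = -2400*(-24) = 57600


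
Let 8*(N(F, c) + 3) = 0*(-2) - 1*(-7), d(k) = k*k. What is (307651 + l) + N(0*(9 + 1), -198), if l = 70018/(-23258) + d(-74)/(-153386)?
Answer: 2195023201046815/7134903176 ≈ 3.0765e+5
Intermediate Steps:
d(k) = k²
l = -2716785439/891862897 (l = 70018/(-23258) + (-74)²/(-153386) = 70018*(-1/23258) + 5476*(-1/153386) = -35009/11629 - 2738/76693 = -2716785439/891862897 ≈ -3.0462)
N(F, c) = -17/8 (N(F, c) = -3 + (0*(-2) - 1*(-7))/8 = -3 + (0 + 7)/8 = -3 + (⅛)*7 = -3 + 7/8 = -17/8)
(307651 + l) + N(0*(9 + 1), -198) = (307651 - 2716785439/891862897) - 17/8 = 274379795339508/891862897 - 17/8 = 2195023201046815/7134903176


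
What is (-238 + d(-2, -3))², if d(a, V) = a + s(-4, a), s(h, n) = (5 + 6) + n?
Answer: 53361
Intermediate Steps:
s(h, n) = 11 + n
d(a, V) = 11 + 2*a (d(a, V) = a + (11 + a) = 11 + 2*a)
(-238 + d(-2, -3))² = (-238 + (11 + 2*(-2)))² = (-238 + (11 - 4))² = (-238 + 7)² = (-231)² = 53361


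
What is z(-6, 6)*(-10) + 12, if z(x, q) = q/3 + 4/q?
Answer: -44/3 ≈ -14.667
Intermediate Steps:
z(x, q) = 4/q + q/3 (z(x, q) = q*(⅓) + 4/q = q/3 + 4/q = 4/q + q/3)
z(-6, 6)*(-10) + 12 = (4/6 + (⅓)*6)*(-10) + 12 = (4*(⅙) + 2)*(-10) + 12 = (⅔ + 2)*(-10) + 12 = (8/3)*(-10) + 12 = -80/3 + 12 = -44/3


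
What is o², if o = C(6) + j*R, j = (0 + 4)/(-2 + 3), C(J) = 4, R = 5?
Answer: 576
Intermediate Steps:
j = 4 (j = 4/1 = 4*1 = 4)
o = 24 (o = 4 + 4*5 = 4 + 20 = 24)
o² = 24² = 576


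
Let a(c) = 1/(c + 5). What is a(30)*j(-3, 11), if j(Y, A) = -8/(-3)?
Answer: 8/105 ≈ 0.076190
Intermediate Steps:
a(c) = 1/(5 + c)
j(Y, A) = 8/3 (j(Y, A) = -8*(-⅓) = 8/3)
a(30)*j(-3, 11) = (8/3)/(5 + 30) = (8/3)/35 = (1/35)*(8/3) = 8/105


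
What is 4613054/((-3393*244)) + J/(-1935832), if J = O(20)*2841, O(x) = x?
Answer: -280535574199/50083119567 ≈ -5.6014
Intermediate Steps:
J = 56820 (J = 20*2841 = 56820)
4613054/((-3393*244)) + J/(-1935832) = 4613054/((-3393*244)) + 56820/(-1935832) = 4613054/(-827892) + 56820*(-1/1935832) = 4613054*(-1/827892) - 14205/483958 = -2306527/413946 - 14205/483958 = -280535574199/50083119567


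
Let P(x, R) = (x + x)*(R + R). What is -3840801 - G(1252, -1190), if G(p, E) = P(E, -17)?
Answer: -3921721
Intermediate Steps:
P(x, R) = 4*R*x (P(x, R) = (2*x)*(2*R) = 4*R*x)
G(p, E) = -68*E (G(p, E) = 4*(-17)*E = -68*E)
-3840801 - G(1252, -1190) = -3840801 - (-68)*(-1190) = -3840801 - 1*80920 = -3840801 - 80920 = -3921721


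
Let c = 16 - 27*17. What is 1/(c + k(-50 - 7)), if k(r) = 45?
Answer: -1/398 ≈ -0.0025126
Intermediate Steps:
c = -443 (c = 16 - 459 = -443)
1/(c + k(-50 - 7)) = 1/(-443 + 45) = 1/(-398) = -1/398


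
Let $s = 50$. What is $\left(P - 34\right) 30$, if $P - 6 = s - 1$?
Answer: $630$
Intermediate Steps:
$P = 55$ ($P = 6 + \left(50 - 1\right) = 6 + 49 = 55$)
$\left(P - 34\right) 30 = \left(55 - 34\right) 30 = 21 \cdot 30 = 630$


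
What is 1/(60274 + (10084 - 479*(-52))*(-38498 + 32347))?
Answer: -1/215175518 ≈ -4.6474e-9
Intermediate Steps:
1/(60274 + (10084 - 479*(-52))*(-38498 + 32347)) = 1/(60274 + (10084 + 24908)*(-6151)) = 1/(60274 + 34992*(-6151)) = 1/(60274 - 215235792) = 1/(-215175518) = -1/215175518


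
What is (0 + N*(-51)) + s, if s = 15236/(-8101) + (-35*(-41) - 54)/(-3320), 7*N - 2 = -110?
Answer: 147707025553/188267240 ≈ 784.56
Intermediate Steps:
N = -108/7 (N = 2/7 + (⅐)*(-110) = 2/7 - 110/7 = -108/7 ≈ -15.429)
s = -61771001/26895320 (s = 15236*(-1/8101) + (1435 - 54)*(-1/3320) = -15236/8101 + 1381*(-1/3320) = -15236/8101 - 1381/3320 = -61771001/26895320 ≈ -2.2967)
(0 + N*(-51)) + s = (0 - 108/7*(-51)) - 61771001/26895320 = (0 + 5508/7) - 61771001/26895320 = 5508/7 - 61771001/26895320 = 147707025553/188267240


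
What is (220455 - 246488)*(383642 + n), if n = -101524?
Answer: -7344377894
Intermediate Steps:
(220455 - 246488)*(383642 + n) = (220455 - 246488)*(383642 - 101524) = -26033*282118 = -7344377894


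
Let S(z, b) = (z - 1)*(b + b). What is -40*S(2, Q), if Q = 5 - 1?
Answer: -320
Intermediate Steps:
Q = 4
S(z, b) = 2*b*(-1 + z) (S(z, b) = (-1 + z)*(2*b) = 2*b*(-1 + z))
-40*S(2, Q) = -80*4*(-1 + 2) = -80*4 = -40*8 = -320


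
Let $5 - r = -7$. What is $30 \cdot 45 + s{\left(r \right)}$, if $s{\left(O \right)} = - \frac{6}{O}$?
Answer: $\frac{2699}{2} \approx 1349.5$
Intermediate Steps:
$r = 12$ ($r = 5 - -7 = 5 + 7 = 12$)
$30 \cdot 45 + s{\left(r \right)} = 30 \cdot 45 - \frac{6}{12} = 1350 - \frac{1}{2} = \frac{2699}{2}$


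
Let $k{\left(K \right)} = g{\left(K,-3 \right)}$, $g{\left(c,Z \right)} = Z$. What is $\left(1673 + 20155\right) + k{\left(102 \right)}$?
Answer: $21825$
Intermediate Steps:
$k{\left(K \right)} = -3$
$\left(1673 + 20155\right) + k{\left(102 \right)} = \left(1673 + 20155\right) - 3 = 21828 - 3 = 21825$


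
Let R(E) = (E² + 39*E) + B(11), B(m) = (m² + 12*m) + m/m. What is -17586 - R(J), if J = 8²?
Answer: -24432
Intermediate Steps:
B(m) = 1 + m² + 12*m (B(m) = (m² + 12*m) + 1 = 1 + m² + 12*m)
J = 64
R(E) = 254 + E² + 39*E (R(E) = (E² + 39*E) + (1 + 11² + 12*11) = (E² + 39*E) + (1 + 121 + 132) = (E² + 39*E) + 254 = 254 + E² + 39*E)
-17586 - R(J) = -17586 - (254 + 64² + 39*64) = -17586 - (254 + 4096 + 2496) = -17586 - 1*6846 = -17586 - 6846 = -24432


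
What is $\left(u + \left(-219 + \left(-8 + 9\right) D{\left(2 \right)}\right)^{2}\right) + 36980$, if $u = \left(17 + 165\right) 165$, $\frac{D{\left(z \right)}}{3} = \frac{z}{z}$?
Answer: $113666$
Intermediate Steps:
$D{\left(z \right)} = 3$ ($D{\left(z \right)} = 3 \frac{z}{z} = 3 \cdot 1 = 3$)
$u = 30030$ ($u = 182 \cdot 165 = 30030$)
$\left(u + \left(-219 + \left(-8 + 9\right) D{\left(2 \right)}\right)^{2}\right) + 36980 = \left(30030 + \left(-219 + \left(-8 + 9\right) 3\right)^{2}\right) + 36980 = \left(30030 + \left(-219 + 1 \cdot 3\right)^{2}\right) + 36980 = \left(30030 + \left(-219 + 3\right)^{2}\right) + 36980 = \left(30030 + \left(-216\right)^{2}\right) + 36980 = \left(30030 + 46656\right) + 36980 = 76686 + 36980 = 113666$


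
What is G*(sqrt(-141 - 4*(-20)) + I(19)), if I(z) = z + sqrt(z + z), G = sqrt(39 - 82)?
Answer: I*sqrt(43)*(19 + sqrt(38) + I*sqrt(61)) ≈ -51.215 + 165.01*I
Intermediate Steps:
G = I*sqrt(43) (G = sqrt(-43) = I*sqrt(43) ≈ 6.5574*I)
I(z) = z + sqrt(2)*sqrt(z) (I(z) = z + sqrt(2*z) = z + sqrt(2)*sqrt(z))
G*(sqrt(-141 - 4*(-20)) + I(19)) = (I*sqrt(43))*(sqrt(-141 - 4*(-20)) + (19 + sqrt(2)*sqrt(19))) = (I*sqrt(43))*(sqrt(-141 + 80) + (19 + sqrt(38))) = (I*sqrt(43))*(sqrt(-61) + (19 + sqrt(38))) = (I*sqrt(43))*(I*sqrt(61) + (19 + sqrt(38))) = (I*sqrt(43))*(19 + sqrt(38) + I*sqrt(61)) = I*sqrt(43)*(19 + sqrt(38) + I*sqrt(61))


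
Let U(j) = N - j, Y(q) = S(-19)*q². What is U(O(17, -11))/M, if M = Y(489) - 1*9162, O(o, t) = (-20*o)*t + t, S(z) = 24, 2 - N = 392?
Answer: -1373/1909914 ≈ -0.00071888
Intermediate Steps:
N = -390 (N = 2 - 1*392 = 2 - 392 = -390)
O(o, t) = t - 20*o*t (O(o, t) = -20*o*t + t = t - 20*o*t)
Y(q) = 24*q²
U(j) = -390 - j
M = 5729742 (M = 24*489² - 1*9162 = 24*239121 - 9162 = 5738904 - 9162 = 5729742)
U(O(17, -11))/M = (-390 - (-11)*(1 - 20*17))/5729742 = (-390 - (-11)*(1 - 340))*(1/5729742) = (-390 - (-11)*(-339))*(1/5729742) = (-390 - 1*3729)*(1/5729742) = (-390 - 3729)*(1/5729742) = -4119*1/5729742 = -1373/1909914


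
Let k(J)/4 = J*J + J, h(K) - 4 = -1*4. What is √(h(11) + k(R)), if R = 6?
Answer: 2*√42 ≈ 12.961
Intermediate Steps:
h(K) = 0 (h(K) = 4 - 1*4 = 4 - 4 = 0)
k(J) = 4*J + 4*J² (k(J) = 4*(J*J + J) = 4*(J² + J) = 4*(J + J²) = 4*J + 4*J²)
√(h(11) + k(R)) = √(0 + 4*6*(1 + 6)) = √(0 + 4*6*7) = √(0 + 168) = √168 = 2*√42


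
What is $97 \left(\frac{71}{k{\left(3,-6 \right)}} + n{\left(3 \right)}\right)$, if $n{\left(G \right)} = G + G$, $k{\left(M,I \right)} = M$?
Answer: $\frac{8633}{3} \approx 2877.7$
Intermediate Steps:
$n{\left(G \right)} = 2 G$
$97 \left(\frac{71}{k{\left(3,-6 \right)}} + n{\left(3 \right)}\right) = 97 \left(\frac{71}{3} + 2 \cdot 3\right) = 97 \left(71 \cdot \frac{1}{3} + 6\right) = 97 \left(\frac{71}{3} + 6\right) = 97 \cdot \frac{89}{3} = \frac{8633}{3}$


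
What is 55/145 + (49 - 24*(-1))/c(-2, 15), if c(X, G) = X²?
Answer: 2161/116 ≈ 18.629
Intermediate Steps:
55/145 + (49 - 24*(-1))/c(-2, 15) = 55/145 + (49 - 24*(-1))/((-2)²) = 55*(1/145) + (49 - 1*(-24))/4 = 11/29 + (49 + 24)*(¼) = 11/29 + 73*(¼) = 11/29 + 73/4 = 2161/116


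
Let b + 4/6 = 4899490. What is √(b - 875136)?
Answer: 2*√9054795/3 ≈ 2006.1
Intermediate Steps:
b = 14698468/3 (b = -⅔ + 4899490 = 14698468/3 ≈ 4.8995e+6)
√(b - 875136) = √(14698468/3 - 875136) = √(12073060/3) = 2*√9054795/3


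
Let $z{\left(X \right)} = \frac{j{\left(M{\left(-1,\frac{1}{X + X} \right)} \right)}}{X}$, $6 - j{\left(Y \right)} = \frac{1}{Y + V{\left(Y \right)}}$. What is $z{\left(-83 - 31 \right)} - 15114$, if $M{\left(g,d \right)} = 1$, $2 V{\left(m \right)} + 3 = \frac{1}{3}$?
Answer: $- \frac{574335}{38} \approx -15114.0$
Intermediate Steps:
$V{\left(m \right)} = - \frac{4}{3}$ ($V{\left(m \right)} = - \frac{3}{2} + \frac{1}{2 \cdot 3} = - \frac{3}{2} + \frac{1}{2} \cdot \frac{1}{3} = - \frac{3}{2} + \frac{1}{6} = - \frac{4}{3}$)
$j{\left(Y \right)} = 6 - \frac{1}{- \frac{4}{3} + Y}$ ($j{\left(Y \right)} = 6 - \frac{1}{Y - \frac{4}{3}} = 6 - \frac{1}{- \frac{4}{3} + Y}$)
$z{\left(X \right)} = \frac{9}{X}$ ($z{\left(X \right)} = \frac{9 \frac{1}{-4 + 3 \cdot 1} \left(-3 + 2 \cdot 1\right)}{X} = \frac{9 \frac{1}{-4 + 3} \left(-3 + 2\right)}{X} = \frac{9 \frac{1}{-1} \left(-1\right)}{X} = \frac{9 \left(-1\right) \left(-1\right)}{X} = \frac{9}{X}$)
$z{\left(-83 - 31 \right)} - 15114 = \frac{9}{-83 - 31} - 15114 = \frac{9}{-114} - 15114 = 9 \left(- \frac{1}{114}\right) - 15114 = - \frac{3}{38} - 15114 = - \frac{574335}{38}$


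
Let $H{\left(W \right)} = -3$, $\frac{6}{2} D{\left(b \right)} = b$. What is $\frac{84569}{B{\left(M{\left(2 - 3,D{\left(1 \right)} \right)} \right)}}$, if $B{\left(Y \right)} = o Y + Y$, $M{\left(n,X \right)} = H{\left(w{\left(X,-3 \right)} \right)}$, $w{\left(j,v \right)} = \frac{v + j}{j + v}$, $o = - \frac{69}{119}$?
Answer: $- \frac{10063711}{150} \approx -67091.0$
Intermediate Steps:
$D{\left(b \right)} = \frac{b}{3}$
$o = - \frac{69}{119}$ ($o = \left(-69\right) \frac{1}{119} = - \frac{69}{119} \approx -0.57983$)
$w{\left(j,v \right)} = 1$ ($w{\left(j,v \right)} = \frac{j + v}{j + v} = 1$)
$M{\left(n,X \right)} = -3$
$B{\left(Y \right)} = \frac{50 Y}{119}$ ($B{\left(Y \right)} = - \frac{69 Y}{119} + Y = \frac{50 Y}{119}$)
$\frac{84569}{B{\left(M{\left(2 - 3,D{\left(1 \right)} \right)} \right)}} = \frac{84569}{\frac{50}{119} \left(-3\right)} = \frac{84569}{- \frac{150}{119}} = 84569 \left(- \frac{119}{150}\right) = - \frac{10063711}{150}$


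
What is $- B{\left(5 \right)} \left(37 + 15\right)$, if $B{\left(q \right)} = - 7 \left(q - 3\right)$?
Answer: $728$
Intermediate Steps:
$B{\left(q \right)} = 21 - 7 q$ ($B{\left(q \right)} = - 7 \left(-3 + q\right) = 21 - 7 q$)
$- B{\left(5 \right)} \left(37 + 15\right) = - \left(21 - 35\right) \left(37 + 15\right) = - \left(21 - 35\right) 52 = - \left(-14\right) 52 = \left(-1\right) \left(-728\right) = 728$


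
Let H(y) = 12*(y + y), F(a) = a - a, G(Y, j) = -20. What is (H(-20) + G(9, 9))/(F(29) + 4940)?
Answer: -25/247 ≈ -0.10121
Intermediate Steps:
F(a) = 0
H(y) = 24*y (H(y) = 12*(2*y) = 24*y)
(H(-20) + G(9, 9))/(F(29) + 4940) = (24*(-20) - 20)/(0 + 4940) = (-480 - 20)/4940 = -500*1/4940 = -25/247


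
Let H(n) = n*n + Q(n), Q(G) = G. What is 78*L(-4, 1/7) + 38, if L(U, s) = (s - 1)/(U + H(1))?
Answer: 500/7 ≈ 71.429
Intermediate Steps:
H(n) = n + n² (H(n) = n*n + n = n² + n = n + n²)
L(U, s) = (-1 + s)/(2 + U) (L(U, s) = (s - 1)/(U + 1*(1 + 1)) = (-1 + s)/(U + 1*2) = (-1 + s)/(U + 2) = (-1 + s)/(2 + U))
78*L(-4, 1/7) + 38 = 78*((-1 + 1/7)/(2 - 4)) + 38 = 78*((-1 + ⅐)/(-2)) + 38 = 78*(-½*(-6/7)) + 38 = 78*(3/7) + 38 = 234/7 + 38 = 500/7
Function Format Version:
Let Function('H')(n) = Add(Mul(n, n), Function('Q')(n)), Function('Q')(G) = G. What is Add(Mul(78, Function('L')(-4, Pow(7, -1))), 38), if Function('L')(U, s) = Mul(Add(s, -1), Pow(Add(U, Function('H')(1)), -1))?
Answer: Rational(500, 7) ≈ 71.429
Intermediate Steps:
Function('H')(n) = Add(n, Pow(n, 2)) (Function('H')(n) = Add(Mul(n, n), n) = Add(Pow(n, 2), n) = Add(n, Pow(n, 2)))
Function('L')(U, s) = Mul(Pow(Add(2, U), -1), Add(-1, s)) (Function('L')(U, s) = Mul(Add(s, -1), Pow(Add(U, Mul(1, Add(1, 1))), -1)) = Mul(Add(-1, s), Pow(Add(U, Mul(1, 2)), -1)) = Mul(Add(-1, s), Pow(Add(U, 2), -1)) = Mul(Add(-1, s), Pow(Add(2, U), -1)) = Mul(Pow(Add(2, U), -1), Add(-1, s)))
Add(Mul(78, Function('L')(-4, Pow(7, -1))), 38) = Add(Mul(78, Mul(Pow(Add(2, -4), -1), Add(-1, Pow(7, -1)))), 38) = Add(Mul(78, Mul(Pow(-2, -1), Add(-1, Rational(1, 7)))), 38) = Add(Mul(78, Mul(Rational(-1, 2), Rational(-6, 7))), 38) = Add(Mul(78, Rational(3, 7)), 38) = Add(Rational(234, 7), 38) = Rational(500, 7)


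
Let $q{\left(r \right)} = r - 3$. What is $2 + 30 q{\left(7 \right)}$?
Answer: $122$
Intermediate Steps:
$q{\left(r \right)} = -3 + r$ ($q{\left(r \right)} = r - 3 = -3 + r$)
$2 + 30 q{\left(7 \right)} = 2 + 30 \left(-3 + 7\right) = 2 + 30 \cdot 4 = 2 + 120 = 122$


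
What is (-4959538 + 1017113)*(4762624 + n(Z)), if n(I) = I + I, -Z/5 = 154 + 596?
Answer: -18746719735700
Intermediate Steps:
Z = -3750 (Z = -5*(154 + 596) = -5*750 = -3750)
n(I) = 2*I
(-4959538 + 1017113)*(4762624 + n(Z)) = (-4959538 + 1017113)*(4762624 + 2*(-3750)) = -3942425*(4762624 - 7500) = -3942425*4755124 = -18746719735700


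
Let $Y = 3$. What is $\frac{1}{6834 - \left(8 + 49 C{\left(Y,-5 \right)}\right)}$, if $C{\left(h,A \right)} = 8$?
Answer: $\frac{1}{6434} \approx 0.00015542$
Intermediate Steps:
$\frac{1}{6834 - \left(8 + 49 C{\left(Y,-5 \right)}\right)} = \frac{1}{6834 - 400} = \frac{1}{6434}$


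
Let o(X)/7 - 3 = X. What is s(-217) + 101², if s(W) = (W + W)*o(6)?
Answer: -17141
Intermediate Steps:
o(X) = 21 + 7*X
s(W) = 126*W (s(W) = (W + W)*(21 + 7*6) = (2*W)*(21 + 42) = (2*W)*63 = 126*W)
s(-217) + 101² = 126*(-217) + 101² = -27342 + 10201 = -17141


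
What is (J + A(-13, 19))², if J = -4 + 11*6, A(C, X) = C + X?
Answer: 4624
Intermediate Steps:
J = 62 (J = -4 + 66 = 62)
(J + A(-13, 19))² = (62 + (-13 + 19))² = (62 + 6)² = 68² = 4624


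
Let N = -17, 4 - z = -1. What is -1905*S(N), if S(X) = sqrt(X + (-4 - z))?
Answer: -1905*I*sqrt(26) ≈ -9713.6*I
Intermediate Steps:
z = 5 (z = 4 - 1*(-1) = 4 + 1 = 5)
S(X) = sqrt(-9 + X) (S(X) = sqrt(X + (-4 - 1*5)) = sqrt(X + (-4 - 5)) = sqrt(X - 9) = sqrt(-9 + X))
-1905*S(N) = -1905*sqrt(-9 - 17) = -1905*I*sqrt(26)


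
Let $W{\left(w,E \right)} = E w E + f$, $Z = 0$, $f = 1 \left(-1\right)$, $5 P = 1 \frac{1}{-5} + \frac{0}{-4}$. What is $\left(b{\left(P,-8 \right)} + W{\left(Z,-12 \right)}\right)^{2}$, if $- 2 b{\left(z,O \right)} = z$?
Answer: $\frac{2401}{2500} \approx 0.9604$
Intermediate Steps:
$P = - \frac{1}{25}$ ($P = \frac{1 \frac{1}{-5} + \frac{0}{-4}}{5} = \frac{1 \left(- \frac{1}{5}\right) + 0 \left(- \frac{1}{4}\right)}{5} = \frac{- \frac{1}{5} + 0}{5} = \frac{1}{5} \left(- \frac{1}{5}\right) = - \frac{1}{25} \approx -0.04$)
$b{\left(z,O \right)} = - \frac{z}{2}$
$f = -1$
$W{\left(w,E \right)} = -1 + w E^{2}$ ($W{\left(w,E \right)} = E w E - 1 = w E^{2} - 1 = -1 + w E^{2}$)
$\left(b{\left(P,-8 \right)} + W{\left(Z,-12 \right)}\right)^{2} = \left(\left(- \frac{1}{2}\right) \left(- \frac{1}{25}\right) - \left(1 + 0 \left(-12\right)^{2}\right)\right)^{2} = \left(\frac{1}{50} + \left(-1 + 0 \cdot 144\right)\right)^{2} = \left(\frac{1}{50} + \left(-1 + 0\right)\right)^{2} = \left(\frac{1}{50} - 1\right)^{2} = \left(- \frac{49}{50}\right)^{2} = \frac{2401}{2500}$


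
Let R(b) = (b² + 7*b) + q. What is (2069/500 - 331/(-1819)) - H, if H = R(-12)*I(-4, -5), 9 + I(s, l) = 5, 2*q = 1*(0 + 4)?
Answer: 229485011/909500 ≈ 252.32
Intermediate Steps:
q = 2 (q = (1*(0 + 4))/2 = (1*4)/2 = (½)*4 = 2)
I(s, l) = -4 (I(s, l) = -9 + 5 = -4)
R(b) = 2 + b² + 7*b (R(b) = (b² + 7*b) + 2 = 2 + b² + 7*b)
H = -248 (H = (2 + (-12)² + 7*(-12))*(-4) = (2 + 144 - 84)*(-4) = 62*(-4) = -248)
(2069/500 - 331/(-1819)) - H = (2069/500 - 331/(-1819)) - 1*(-248) = (2069*(1/500) - 331*(-1/1819)) + 248 = (2069/500 + 331/1819) + 248 = 3929011/909500 + 248 = 229485011/909500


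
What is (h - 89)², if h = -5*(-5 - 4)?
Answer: 1936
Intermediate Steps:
h = 45 (h = -5*(-9) = 45)
(h - 89)² = (45 - 89)² = (-44)² = 1936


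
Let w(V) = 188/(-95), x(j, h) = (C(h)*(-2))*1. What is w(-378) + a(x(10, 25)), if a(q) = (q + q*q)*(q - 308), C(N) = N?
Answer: -83324688/95 ≈ -8.7710e+5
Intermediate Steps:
x(j, h) = -2*h (x(j, h) = (h*(-2))*1 = -2*h*1 = -2*h)
w(V) = -188/95 (w(V) = 188*(-1/95) = -188/95)
a(q) = (-308 + q)*(q + q**2) (a(q) = (q + q**2)*(-308 + q) = (-308 + q)*(q + q**2))
w(-378) + a(x(10, 25)) = -188/95 + (-2*25)*(-308 + (-2*25)**2 - (-614)*25) = -188/95 - 50*(-308 + (-50)**2 - 307*(-50)) = -188/95 - 50*(-308 + 2500 + 15350) = -188/95 - 50*17542 = -188/95 - 877100 = -83324688/95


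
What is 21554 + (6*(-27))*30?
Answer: 16694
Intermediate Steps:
21554 + (6*(-27))*30 = 21554 - 162*30 = 21554 - 4860 = 16694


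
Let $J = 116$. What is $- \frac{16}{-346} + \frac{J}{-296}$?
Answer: $- \frac{4425}{12802} \approx -0.34565$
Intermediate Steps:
$- \frac{16}{-346} + \frac{J}{-296} = - \frac{16}{-346} + \frac{116}{-296} = \left(-16\right) \left(- \frac{1}{346}\right) + 116 \left(- \frac{1}{296}\right) = \frac{8}{173} - \frac{29}{74} = - \frac{4425}{12802}$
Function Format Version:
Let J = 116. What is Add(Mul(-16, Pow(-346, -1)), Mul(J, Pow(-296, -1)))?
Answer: Rational(-4425, 12802) ≈ -0.34565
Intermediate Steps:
Add(Mul(-16, Pow(-346, -1)), Mul(J, Pow(-296, -1))) = Add(Mul(-16, Pow(-346, -1)), Mul(116, Pow(-296, -1))) = Add(Mul(-16, Rational(-1, 346)), Mul(116, Rational(-1, 296))) = Add(Rational(8, 173), Rational(-29, 74)) = Rational(-4425, 12802)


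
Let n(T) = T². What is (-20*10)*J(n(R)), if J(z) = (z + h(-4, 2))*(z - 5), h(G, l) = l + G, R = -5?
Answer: -92000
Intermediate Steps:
h(G, l) = G + l
J(z) = (-5 + z)*(-2 + z) (J(z) = (z + (-4 + 2))*(z - 5) = (z - 2)*(-5 + z) = (-2 + z)*(-5 + z) = (-5 + z)*(-2 + z))
(-20*10)*J(n(R)) = (-20*10)*(10 + ((-5)²)² - 7*(-5)²) = -200*(10 + 25² - 7*25) = -200*(10 + 625 - 175) = -200*460 = -92000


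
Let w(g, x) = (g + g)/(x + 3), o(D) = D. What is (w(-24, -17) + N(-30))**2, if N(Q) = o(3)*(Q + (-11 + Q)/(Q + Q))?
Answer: 140019889/19600 ≈ 7143.9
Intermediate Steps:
N(Q) = 3*Q + 3*(-11 + Q)/(2*Q) (N(Q) = 3*(Q + (-11 + Q)/(Q + Q)) = 3*(Q + (-11 + Q)/((2*Q))) = 3*(Q + (-11 + Q)*(1/(2*Q))) = 3*(Q + (-11 + Q)/(2*Q)) = 3*Q + 3*(-11 + Q)/(2*Q))
w(g, x) = 2*g/(3 + x) (w(g, x) = (2*g)/(3 + x) = 2*g/(3 + x))
(w(-24, -17) + N(-30))**2 = (2*(-24)/(3 - 17) + (3/2 + 3*(-30) - 33/2/(-30)))**2 = (2*(-24)/(-14) + (3/2 - 90 - 33/2*(-1/30)))**2 = (2*(-24)*(-1/14) + (3/2 - 90 + 11/20))**2 = (24/7 - 1759/20)**2 = (-11833/140)**2 = 140019889/19600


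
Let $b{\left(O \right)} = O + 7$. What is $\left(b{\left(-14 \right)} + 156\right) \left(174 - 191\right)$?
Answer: $-2533$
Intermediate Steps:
$b{\left(O \right)} = 7 + O$
$\left(b{\left(-14 \right)} + 156\right) \left(174 - 191\right) = \left(\left(7 - 14\right) + 156\right) \left(174 - 191\right) = \left(-7 + 156\right) \left(-17\right) = 149 \left(-17\right) = -2533$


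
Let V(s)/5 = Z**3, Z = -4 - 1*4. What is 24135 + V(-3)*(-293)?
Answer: 774215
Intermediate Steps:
Z = -8 (Z = -4 - 4 = -8)
V(s) = -2560 (V(s) = 5*(-8)**3 = 5*(-512) = -2560)
24135 + V(-3)*(-293) = 24135 - 2560*(-293) = 24135 + 750080 = 774215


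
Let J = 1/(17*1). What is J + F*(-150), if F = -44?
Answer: 112201/17 ≈ 6600.1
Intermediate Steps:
J = 1/17 ≈ 0.058824
J + F*(-150) = 1/17 - 44*(-150) = 1/17 + 6600 = 112201/17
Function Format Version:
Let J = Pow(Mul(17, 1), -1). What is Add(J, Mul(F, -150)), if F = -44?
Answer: Rational(112201, 17) ≈ 6600.1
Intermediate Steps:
J = Rational(1, 17) (J = Pow(17, -1) = Rational(1, 17) ≈ 0.058824)
Add(J, Mul(F, -150)) = Add(Rational(1, 17), Mul(-44, -150)) = Add(Rational(1, 17), 6600) = Rational(112201, 17)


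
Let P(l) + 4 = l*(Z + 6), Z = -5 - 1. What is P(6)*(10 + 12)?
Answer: -88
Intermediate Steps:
Z = -6
P(l) = -4 (P(l) = -4 + l*(-6 + 6) = -4 + l*0 = -4 + 0 = -4)
P(6)*(10 + 12) = -4*(10 + 12) = -4*22 = -88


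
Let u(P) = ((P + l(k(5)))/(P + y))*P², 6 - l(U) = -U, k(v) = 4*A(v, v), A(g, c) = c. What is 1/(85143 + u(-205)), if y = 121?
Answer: 84/14674487 ≈ 5.7242e-6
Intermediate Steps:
k(v) = 4*v
l(U) = 6 + U (l(U) = 6 - (-1)*U = 6 + U)
u(P) = P²*(26 + P)/(121 + P) (u(P) = ((P + (6 + 4*5))/(P + 121))*P² = ((P + (6 + 20))/(121 + P))*P² = ((P + 26)/(121 + P))*P² = ((26 + P)/(121 + P))*P² = P²*(26 + P)/(121 + P))
1/(85143 + u(-205)) = 1/(85143 + (-205)²*(26 - 205)/(121 - 205)) = 1/(85143 + 42025*(-179)/(-84)) = 1/(85143 + 42025*(-1/84)*(-179)) = 1/(85143 + 7522475/84) = 1/(14674487/84) = 84/14674487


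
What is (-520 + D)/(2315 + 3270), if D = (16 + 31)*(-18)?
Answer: -1366/5585 ≈ -0.24458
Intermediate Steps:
D = -846 (D = 47*(-18) = -846)
(-520 + D)/(2315 + 3270) = (-520 - 846)/(2315 + 3270) = -1366/5585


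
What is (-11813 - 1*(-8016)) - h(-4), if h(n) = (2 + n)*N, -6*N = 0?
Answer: -3797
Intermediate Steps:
N = 0 (N = -⅙*0 = 0)
h(n) = 0 (h(n) = (2 + n)*0 = 0)
(-11813 - 1*(-8016)) - h(-4) = (-11813 - 1*(-8016)) - 1*0 = (-11813 + 8016) + 0 = -3797 + 0 = -3797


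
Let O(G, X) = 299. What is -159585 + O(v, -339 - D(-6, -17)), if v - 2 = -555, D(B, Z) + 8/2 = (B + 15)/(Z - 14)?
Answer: -159286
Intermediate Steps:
D(B, Z) = -4 + (15 + B)/(-14 + Z) (D(B, Z) = -4 + (B + 15)/(Z - 14) = -4 + (15 + B)/(-14 + Z))
v = -553 (v = 2 - 555 = -553)
-159585 + O(v, -339 - D(-6, -17)) = -159585 + 299 = -159286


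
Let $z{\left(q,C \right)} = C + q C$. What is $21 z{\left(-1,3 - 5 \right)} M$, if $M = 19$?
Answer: $0$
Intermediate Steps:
$z{\left(q,C \right)} = C + C q$
$21 z{\left(-1,3 - 5 \right)} M = 21 \left(3 - 5\right) \left(1 - 1\right) 19 = 21 \left(\left(-2\right) 0\right) 19 = 21 \cdot 0 \cdot 19 = 0 \cdot 19 = 0$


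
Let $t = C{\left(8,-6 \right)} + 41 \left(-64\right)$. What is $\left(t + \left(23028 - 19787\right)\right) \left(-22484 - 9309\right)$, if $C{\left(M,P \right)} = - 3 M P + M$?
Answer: $-24448817$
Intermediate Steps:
$C{\left(M,P \right)} = M - 3 M P$ ($C{\left(M,P \right)} = - 3 M P + M = M - 3 M P$)
$t = -2472$ ($t = 8 \left(1 - -18\right) + 41 \left(-64\right) = 8 \left(1 + 18\right) - 2624 = 8 \cdot 19 - 2624 = 152 - 2624 = -2472$)
$\left(t + \left(23028 - 19787\right)\right) \left(-22484 - 9309\right) = \left(-2472 + \left(23028 - 19787\right)\right) \left(-22484 - 9309\right) = \left(-2472 + \left(23028 - 19787\right)\right) \left(-31793\right) = \left(-2472 + 3241\right) \left(-31793\right) = 769 \left(-31793\right) = -24448817$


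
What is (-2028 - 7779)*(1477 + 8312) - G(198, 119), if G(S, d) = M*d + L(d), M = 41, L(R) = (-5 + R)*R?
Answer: -96019168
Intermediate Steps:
L(R) = R*(-5 + R)
G(S, d) = 41*d + d*(-5 + d)
(-2028 - 7779)*(1477 + 8312) - G(198, 119) = (-2028 - 7779)*(1477 + 8312) - 119*(36 + 119) = -9807*9789 - 119*155 = -96000723 - 1*18445 = -96000723 - 18445 = -96019168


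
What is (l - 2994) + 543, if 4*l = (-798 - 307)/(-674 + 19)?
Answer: -1284103/524 ≈ -2450.6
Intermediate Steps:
l = 221/524 (l = ((-798 - 307)/(-674 + 19))/4 = (-1105/(-655))/4 = (-1105*(-1/655))/4 = (¼)*(221/131) = 221/524 ≈ 0.42176)
(l - 2994) + 543 = (221/524 - 2994) + 543 = -1568635/524 + 543 = -1284103/524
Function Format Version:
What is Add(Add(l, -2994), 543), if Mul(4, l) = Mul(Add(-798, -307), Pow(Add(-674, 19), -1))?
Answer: Rational(-1284103, 524) ≈ -2450.6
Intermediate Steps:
l = Rational(221, 524) (l = Mul(Rational(1, 4), Mul(Add(-798, -307), Pow(Add(-674, 19), -1))) = Mul(Rational(1, 4), Mul(-1105, Pow(-655, -1))) = Mul(Rational(1, 4), Mul(-1105, Rational(-1, 655))) = Mul(Rational(1, 4), Rational(221, 131)) = Rational(221, 524) ≈ 0.42176)
Add(Add(l, -2994), 543) = Add(Add(Rational(221, 524), -2994), 543) = Add(Rational(-1568635, 524), 543) = Rational(-1284103, 524)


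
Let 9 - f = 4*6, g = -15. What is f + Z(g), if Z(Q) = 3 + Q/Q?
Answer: -11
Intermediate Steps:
f = -15 (f = 9 - 4*6 = 9 - 1*24 = 9 - 24 = -15)
Z(Q) = 4 (Z(Q) = 3 + 1 = 4)
f + Z(g) = -15 + 4 = -11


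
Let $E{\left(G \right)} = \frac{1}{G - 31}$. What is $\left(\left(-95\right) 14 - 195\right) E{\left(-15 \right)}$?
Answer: $\frac{1525}{46} \approx 33.152$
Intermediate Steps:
$E{\left(G \right)} = \frac{1}{-31 + G}$
$\left(\left(-95\right) 14 - 195\right) E{\left(-15 \right)} = \frac{\left(-95\right) 14 - 195}{-31 - 15} = \frac{-1330 - 195}{-46} = \left(-1525\right) \left(- \frac{1}{46}\right) = \frac{1525}{46}$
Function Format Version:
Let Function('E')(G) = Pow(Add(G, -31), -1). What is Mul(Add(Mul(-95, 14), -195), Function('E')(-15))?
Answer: Rational(1525, 46) ≈ 33.152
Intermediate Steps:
Function('E')(G) = Pow(Add(-31, G), -1)
Mul(Add(Mul(-95, 14), -195), Function('E')(-15)) = Mul(Add(Mul(-95, 14), -195), Pow(Add(-31, -15), -1)) = Mul(Add(-1330, -195), Pow(-46, -1)) = Mul(-1525, Rational(-1, 46)) = Rational(1525, 46)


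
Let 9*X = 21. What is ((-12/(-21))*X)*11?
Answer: 44/3 ≈ 14.667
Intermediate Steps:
X = 7/3 (X = (⅑)*21 = 7/3 ≈ 2.3333)
((-12/(-21))*X)*11 = (-12/(-21)*(7/3))*11 = (-12*(-1/21)*(7/3))*11 = ((4/7)*(7/3))*11 = (4/3)*11 = 44/3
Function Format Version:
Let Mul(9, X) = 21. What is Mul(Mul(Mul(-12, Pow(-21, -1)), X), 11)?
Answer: Rational(44, 3) ≈ 14.667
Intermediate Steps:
X = Rational(7, 3) (X = Mul(Rational(1, 9), 21) = Rational(7, 3) ≈ 2.3333)
Mul(Mul(Mul(-12, Pow(-21, -1)), X), 11) = Mul(Mul(Mul(-12, Pow(-21, -1)), Rational(7, 3)), 11) = Mul(Mul(Mul(-12, Rational(-1, 21)), Rational(7, 3)), 11) = Mul(Mul(Rational(4, 7), Rational(7, 3)), 11) = Mul(Rational(4, 3), 11) = Rational(44, 3)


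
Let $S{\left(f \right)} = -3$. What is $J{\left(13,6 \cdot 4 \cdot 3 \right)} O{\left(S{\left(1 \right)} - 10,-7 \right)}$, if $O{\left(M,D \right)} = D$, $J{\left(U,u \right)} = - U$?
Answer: $91$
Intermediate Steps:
$J{\left(13,6 \cdot 4 \cdot 3 \right)} O{\left(S{\left(1 \right)} - 10,-7 \right)} = \left(-1\right) 13 \left(-7\right) = \left(-13\right) \left(-7\right) = 91$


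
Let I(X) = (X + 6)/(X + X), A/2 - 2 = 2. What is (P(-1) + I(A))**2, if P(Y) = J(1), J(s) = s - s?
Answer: 49/64 ≈ 0.76563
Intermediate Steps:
A = 8 (A = 4 + 2*2 = 4 + 4 = 8)
J(s) = 0
P(Y) = 0
I(X) = (6 + X)/(2*X) (I(X) = (6 + X)/((2*X)) = (6 + X)*(1/(2*X)) = (6 + X)/(2*X))
(P(-1) + I(A))**2 = (0 + (1/2)*(6 + 8)/8)**2 = (0 + (1/2)*(1/8)*14)**2 = (0 + 7/8)**2 = (7/8)**2 = 49/64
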